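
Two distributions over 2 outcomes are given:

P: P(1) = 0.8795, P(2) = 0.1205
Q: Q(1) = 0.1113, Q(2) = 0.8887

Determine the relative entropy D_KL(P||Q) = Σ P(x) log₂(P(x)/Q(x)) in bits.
2.2755 bits

D_KL(P||Q) = Σ P(x) log₂(P(x)/Q(x))

Computing term by term:
  P(1)·log₂(P(1)/Q(1)) = 0.8795·log₂(0.8795/0.1113) = 2.62287
  P(2)·log₂(P(2)/Q(2)) = 0.1205·log₂(0.1205/0.8887) = -0.34736

D_KL(P||Q) = 2.62287 - 0.34736 = 2.27551 ≈ 2.2755 bits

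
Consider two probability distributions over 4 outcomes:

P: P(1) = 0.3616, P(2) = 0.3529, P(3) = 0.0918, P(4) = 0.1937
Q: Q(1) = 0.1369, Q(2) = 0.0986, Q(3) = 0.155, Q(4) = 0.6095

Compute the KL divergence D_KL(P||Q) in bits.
0.7662 bits

D_KL(P||Q) = Σ P(x) log₂(P(x)/Q(x))

Computing term by term:
  P(1)·log₂(P(1)/Q(1)) = 0.3616·log₂(0.3616/0.1369) = 0.50670
  P(2)·log₂(P(2)/Q(2)) = 0.3529·log₂(0.3529/0.0986) = 0.64919
  P(3)·log₂(P(3)/Q(3)) = 0.0918·log₂(0.0918/0.155) = -0.06937
  P(4)·log₂(P(4)/Q(4)) = 0.1937·log₂(0.1937/0.6095) = -0.32034

D_KL(P||Q) = 0.50670 + 0.64919 - 0.06937 - 0.32034 = 0.76618 ≈ 0.7662 bits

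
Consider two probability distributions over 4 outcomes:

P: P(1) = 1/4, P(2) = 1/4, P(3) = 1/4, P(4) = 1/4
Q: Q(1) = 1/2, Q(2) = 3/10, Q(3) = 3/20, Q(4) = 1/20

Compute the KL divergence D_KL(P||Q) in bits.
0.4490 bits

D_KL(P||Q) = Σ P(x) log₂(P(x)/Q(x))

Computing term by term:
  P(1)·log₂(P(1)/Q(1)) = (1/4)·log₂((1/4)/(1/2)) = -0.25000
  P(2)·log₂(P(2)/Q(2)) = (1/4)·log₂((1/4)/(3/10)) = -0.06576
  P(3)·log₂(P(3)/Q(3)) = (1/4)·log₂((1/4)/(3/20)) = 0.18424
  P(4)·log₂(P(4)/Q(4)) = (1/4)·log₂((1/4)/(1/20)) = 0.58048

D_KL(P||Q) = -0.25000 - 0.06576 + 0.18424 + 0.58048 = 0.44896 ≈ 0.4490 bits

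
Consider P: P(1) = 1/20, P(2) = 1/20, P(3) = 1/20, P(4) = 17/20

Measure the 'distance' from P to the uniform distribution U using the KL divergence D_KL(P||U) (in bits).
1.1524 bits

U(i) = 1/4 for all i

D_KL(P||U) = Σ P(x) log₂(P(x) / (1/4))
           = Σ P(x) log₂(P(x)) + log₂(4)
           = log₂(4) - H(P)

H(P) = -Σ P(x) log₂(P(x)):
  -P(1)·log₂(P(1)) = -(1/20)·log₂(1/20) = 0.21610
  -P(2)·log₂(P(2)) = -(1/20)·log₂(1/20) = 0.21610
  -P(3)·log₂(P(3)) = -(1/20)·log₂(1/20) = 0.21610
  -P(4)·log₂(P(4)) = -(17/20)·log₂(17/20) = 0.19930
H(P) = 0.21610 + 0.21610 + 0.21610 + 0.19930 = 0.84760 bits

log₂(4) = 2.00000 bits

D_KL(P||U) = 2.00000 - 0.84760 = 1.15240 ≈ 1.1524 bits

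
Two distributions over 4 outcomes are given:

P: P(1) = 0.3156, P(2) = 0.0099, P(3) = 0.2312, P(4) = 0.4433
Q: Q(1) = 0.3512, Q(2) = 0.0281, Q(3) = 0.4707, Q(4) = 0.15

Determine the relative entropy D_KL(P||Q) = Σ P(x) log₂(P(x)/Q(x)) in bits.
0.3923 bits

D_KL(P||Q) = Σ P(x) log₂(P(x)/Q(x))

Computing term by term:
  P(1)·log₂(P(1)/Q(1)) = 0.3156·log₂(0.3156/0.3512) = -0.04866
  P(2)·log₂(P(2)/Q(2)) = 0.0099·log₂(0.0099/0.0281) = -0.01490
  P(3)·log₂(P(3)/Q(3)) = 0.2312·log₂(0.2312/0.4707) = -0.23713
  P(4)·log₂(P(4)/Q(4)) = 0.4433·log₂(0.4433/0.15) = 0.69302

D_KL(P||Q) = -0.04866 - 0.01490 - 0.23713 + 0.69302 = 0.39233 ≈ 0.3923 bits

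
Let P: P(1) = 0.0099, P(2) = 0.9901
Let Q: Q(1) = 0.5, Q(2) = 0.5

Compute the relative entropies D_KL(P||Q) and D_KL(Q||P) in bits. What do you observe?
D_KL(P||Q) = 0.9199 bits, D_KL(Q||P) = 2.3364 bits. The two directions give different values (D_KL(Q||P) exceeds D_KL(P||Q) by 1.4165 bits): KL divergence is asymmetric.

D_KL(P||Q) = Σ P(x) log₂(P(x)/Q(x))

Computing term by term:
  P(1)·log₂(P(1)/Q(1)) = 0.0099·log₂(0.0099/0.5) = -0.05602
  P(2)·log₂(P(2)/Q(2)) = 0.9901·log₂(0.9901/0.5) = 0.97589

D_KL(P||Q) = -0.05602 + 0.97589 = 0.91987 ≈ 0.9199 bits

D_KL(Q||P) = Σ Q(x) log₂(Q(x)/P(x))

Computing term by term:
  Q(1)·log₂(Q(1)/P(1)) = 0.5·log₂(0.5/0.0099) = 2.82918
  Q(2)·log₂(Q(2)/P(2)) = 0.5·log₂(0.5/0.9901) = -0.49282

D_KL(Q||P) = 2.82918 - 0.49282 = 2.33636 ≈ 2.3364 bits

These are NOT equal (difference: 1.4165 bits). KL divergence is asymmetric: D_KL(P||Q) ≠ D_KL(Q||P) in general.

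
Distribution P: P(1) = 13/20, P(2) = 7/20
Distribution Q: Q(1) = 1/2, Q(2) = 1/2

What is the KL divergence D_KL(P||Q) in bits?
0.0659 bits

D_KL(P||Q) = Σ P(x) log₂(P(x)/Q(x))

Computing term by term:
  P(1)·log₂(P(1)/Q(1)) = (13/20)·log₂((13/20)/(1/2)) = 0.24603
  P(2)·log₂(P(2)/Q(2)) = (7/20)·log₂((7/20)/(1/2)) = -0.18010

D_KL(P||Q) = 0.24603 - 0.18010 = 0.06593 ≈ 0.0659 bits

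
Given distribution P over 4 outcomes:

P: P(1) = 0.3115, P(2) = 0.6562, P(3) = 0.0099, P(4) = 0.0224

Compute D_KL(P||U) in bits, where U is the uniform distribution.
0.8883 bits

U(i) = 1/4 for all i

D_KL(P||U) = Σ P(x) log₂(P(x) / (1/4))
           = Σ P(x) log₂(P(x)) + log₂(4)
           = log₂(4) - H(P)

H(P) = -Σ P(x) log₂(P(x)):
  -P(1)·log₂(P(1)) = -(0.3115)·log₂(0.3115) = 0.52416
  -P(2)·log₂(P(2)) = -(0.6562)·log₂(0.6562) = 0.39883
  -P(3)·log₂(P(3)) = -(0.0099)·log₂(0.0099) = 0.06592
  -P(4)·log₂(P(4)) = -(0.0224)·log₂(0.0224) = 0.12276
H(P) = 0.52416 + 0.39883 + 0.06592 + 0.12276 = 1.11167 bits

log₂(4) = 2.00000 bits

D_KL(P||U) = 2.00000 - 1.11167 = 0.88833 ≈ 0.8883 bits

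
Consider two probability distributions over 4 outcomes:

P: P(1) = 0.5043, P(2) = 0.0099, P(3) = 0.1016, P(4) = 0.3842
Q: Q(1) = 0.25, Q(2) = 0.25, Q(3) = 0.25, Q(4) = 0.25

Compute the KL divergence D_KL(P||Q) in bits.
0.5706 bits

D_KL(P||Q) = Σ P(x) log₂(P(x)/Q(x))

Computing term by term:
  P(1)·log₂(P(1)/Q(1)) = 0.5043·log₂(0.5043/0.25) = 0.51053
  P(2)·log₂(P(2)/Q(2)) = 0.0099·log₂(0.0099/0.25) = -0.04612
  P(3)·log₂(P(3)/Q(3)) = 0.1016·log₂(0.1016/0.25) = -0.13198
  P(4)·log₂(P(4)/Q(4)) = 0.3842·log₂(0.3842/0.25) = 0.23818

D_KL(P||Q) = 0.51053 - 0.04612 - 0.13198 + 0.23818 = 0.57061 ≈ 0.5706 bits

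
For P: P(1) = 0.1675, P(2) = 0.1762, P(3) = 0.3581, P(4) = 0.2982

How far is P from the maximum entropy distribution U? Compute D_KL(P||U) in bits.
0.0758 bits

U(i) = 1/4 for all i

D_KL(P||U) = Σ P(x) log₂(P(x) / (1/4))
           = Σ P(x) log₂(P(x)) + log₂(4)
           = log₂(4) - H(P)

H(P) = -Σ P(x) log₂(P(x)):
  -P(1)·log₂(P(1)) = -(0.1675)·log₂(0.1675) = 0.43178
  -P(2)·log₂(P(2)) = -(0.1762)·log₂(0.1762) = 0.44133
  -P(3)·log₂(P(3)) = -(0.3581)·log₂(0.3581) = 0.53055
  -P(4)·log₂(P(4)) = -(0.2982)·log₂(0.2982) = 0.52055
H(P) = 0.43178 + 0.44133 + 0.53055 + 0.52055 = 1.92421 bits

log₂(4) = 2.00000 bits

D_KL(P||U) = 2.00000 - 1.92421 = 0.07579 ≈ 0.0758 bits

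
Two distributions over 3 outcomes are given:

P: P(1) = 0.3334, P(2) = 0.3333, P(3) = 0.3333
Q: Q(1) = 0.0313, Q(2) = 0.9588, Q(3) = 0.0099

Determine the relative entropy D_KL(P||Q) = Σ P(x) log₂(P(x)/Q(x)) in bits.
2.3207 bits

D_KL(P||Q) = Σ P(x) log₂(P(x)/Q(x))

Computing term by term:
  P(1)·log₂(P(1)/Q(1)) = 0.3334·log₂(0.3334/0.0313) = 1.13790
  P(2)·log₂(P(2)/Q(2)) = 0.3333·log₂(0.3333/0.9588) = -0.50809
  P(3)·log₂(P(3)/Q(3)) = 0.3333·log₂(0.3333/0.0099) = 1.69091

D_KL(P||Q) = 1.13790 - 0.50809 + 1.69091 = 2.32072 ≈ 2.3207 bits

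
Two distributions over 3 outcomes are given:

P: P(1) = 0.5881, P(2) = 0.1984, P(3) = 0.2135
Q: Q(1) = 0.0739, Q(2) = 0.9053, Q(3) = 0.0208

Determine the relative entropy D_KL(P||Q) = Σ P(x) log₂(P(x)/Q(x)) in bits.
2.0426 bits

D_KL(P||Q) = Σ P(x) log₂(P(x)/Q(x))

Computing term by term:
  P(1)·log₂(P(1)/Q(1)) = 0.5881·log₂(0.5881/0.0739) = 1.75984
  P(2)·log₂(P(2)/Q(2)) = 0.1984·log₂(0.1984/0.9053) = -0.43449
  P(3)·log₂(P(3)/Q(3)) = 0.2135·log₂(0.2135/0.0208) = 0.71727

D_KL(P||Q) = 1.75984 - 0.43449 + 0.71727 = 2.04262 ≈ 2.0426 bits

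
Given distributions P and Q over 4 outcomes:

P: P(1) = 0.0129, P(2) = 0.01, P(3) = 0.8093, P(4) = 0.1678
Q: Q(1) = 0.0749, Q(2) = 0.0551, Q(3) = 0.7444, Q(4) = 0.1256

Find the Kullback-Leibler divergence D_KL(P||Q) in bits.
0.1104 bits

D_KL(P||Q) = Σ P(x) log₂(P(x)/Q(x))

Computing term by term:
  P(1)·log₂(P(1)/Q(1)) = 0.0129·log₂(0.0129/0.0749) = -0.03273
  P(2)·log₂(P(2)/Q(2)) = 0.01·log₂(0.01/0.0551) = -0.02462
  P(3)·log₂(P(3)/Q(3)) = 0.8093·log₂(0.8093/0.7444) = 0.09760
  P(4)·log₂(P(4)/Q(4)) = 0.1678·log₂(0.1678/0.1256) = 0.07012

D_KL(P||Q) = -0.03273 - 0.02462 + 0.09760 + 0.07012 = 0.11037 ≈ 0.1104 bits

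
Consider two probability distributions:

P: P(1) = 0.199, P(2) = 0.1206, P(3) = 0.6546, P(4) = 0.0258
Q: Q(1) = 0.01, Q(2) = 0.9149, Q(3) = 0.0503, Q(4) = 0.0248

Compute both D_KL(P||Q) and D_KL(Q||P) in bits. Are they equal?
D_KL(P||Q) = 2.9309 bits, D_KL(Q||P) = 2.4438 bits. No, they are not equal.

D_KL(P||Q) = Σ P(x) log₂(P(x)/Q(x))

Computing term by term:
  P(1)·log₂(P(1)/Q(1)) = 0.199·log₂(0.199/0.01) = 0.85862
  P(2)·log₂(P(2)/Q(2)) = 0.1206·log₂(0.1206/0.9149) = -0.35256
  P(3)·log₂(P(3)/Q(3)) = 0.6546·log₂(0.6546/0.0503) = 2.42332
  P(4)·log₂(P(4)/Q(4)) = 0.0258·log₂(0.0258/0.0248) = 0.00147

D_KL(P||Q) = 0.85862 - 0.35256 + 2.42332 + 0.00147 = 2.93085 ≈ 2.9309 bits

D_KL(Q||P) = Σ Q(x) log₂(Q(x)/P(x))

Computing term by term:
  Q(1)·log₂(Q(1)/P(1)) = 0.01·log₂(0.01/0.199) = -0.04315
  Q(2)·log₂(Q(2)/P(2)) = 0.9149·log₂(0.9149/0.1206) = 2.67460
  Q(3)·log₂(Q(3)/P(3)) = 0.0503·log₂(0.0503/0.6546) = -0.18621
  Q(4)·log₂(Q(4)/P(4)) = 0.0248·log₂(0.0248/0.0258) = -0.00141

D_KL(Q||P) = -0.04315 + 2.67460 - 0.18621 - 0.00141 = 2.44383 ≈ 2.4438 bits

These are NOT equal (difference: 0.4871 bits). KL divergence is asymmetric: D_KL(P||Q) ≠ D_KL(Q||P) in general.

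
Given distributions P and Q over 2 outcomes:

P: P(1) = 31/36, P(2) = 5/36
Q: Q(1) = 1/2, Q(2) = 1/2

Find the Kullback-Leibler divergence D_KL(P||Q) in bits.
0.4187 bits

D_KL(P||Q) = Σ P(x) log₂(P(x)/Q(x))

Computing term by term:
  P(1)·log₂(P(1)/Q(1)) = (31/36)·log₂((31/36)/(1/2)) = 0.67534
  P(2)·log₂(P(2)/Q(2)) = (5/36)·log₂((5/36)/(1/2)) = -0.25667

D_KL(P||Q) = 0.67534 - 0.25667 = 0.41867 ≈ 0.4187 bits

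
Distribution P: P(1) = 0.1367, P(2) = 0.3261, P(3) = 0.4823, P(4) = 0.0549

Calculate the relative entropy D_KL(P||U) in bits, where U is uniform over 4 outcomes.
0.3431 bits

U(i) = 1/4 for all i

D_KL(P||U) = Σ P(x) log₂(P(x) / (1/4))
           = Σ P(x) log₂(P(x)) + log₂(4)
           = log₂(4) - H(P)

H(P) = -Σ P(x) log₂(P(x)):
  -P(1)·log₂(P(1)) = -(0.1367)·log₂(0.1367) = 0.39245
  -P(2)·log₂(P(2)) = -(0.3261)·log₂(0.3261) = 0.52718
  -P(3)·log₂(P(3)) = -(0.4823)·log₂(0.4823) = 0.50738
  -P(4)·log₂(P(4)) = -(0.0549)·log₂(0.0549) = 0.22987
H(P) = 0.39245 + 0.52718 + 0.50738 + 0.22987 = 1.65688 bits

log₂(4) = 2.00000 bits

D_KL(P||U) = 2.00000 - 1.65688 = 0.34312 ≈ 0.3431 bits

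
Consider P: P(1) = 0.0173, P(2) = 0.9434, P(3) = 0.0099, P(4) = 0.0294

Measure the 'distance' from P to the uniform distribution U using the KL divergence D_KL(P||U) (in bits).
1.6039 bits

U(i) = 1/4 for all i

D_KL(P||U) = Σ P(x) log₂(P(x) / (1/4))
           = Σ P(x) log₂(P(x)) + log₂(4)
           = log₂(4) - H(P)

H(P) = -Σ P(x) log₂(P(x)):
  -P(1)·log₂(P(1)) = -(0.0173)·log₂(0.0173) = 0.10126
  -P(2)·log₂(P(2)) = -(0.9434)·log₂(0.9434) = 0.07930
  -P(3)·log₂(P(3)) = -(0.0099)·log₂(0.0099) = 0.06592
  -P(4)·log₂(P(4)) = -(0.0294)·log₂(0.0294) = 0.14959
H(P) = 0.10126 + 0.07930 + 0.06592 + 0.14959 = 0.39607 bits

log₂(4) = 2.00000 bits

D_KL(P||U) = 2.00000 - 0.39607 = 1.60393 ≈ 1.6039 bits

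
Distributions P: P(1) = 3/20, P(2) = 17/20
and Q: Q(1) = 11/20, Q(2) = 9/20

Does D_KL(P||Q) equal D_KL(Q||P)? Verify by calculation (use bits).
D_KL(P||Q) = 0.4987 bits, D_KL(Q||P) = 0.6181 bits. No — D_KL(P||Q) ≠ D_KL(Q||P) for this pair.

D_KL(P||Q) = Σ P(x) log₂(P(x)/Q(x))

Computing term by term:
  P(1)·log₂(P(1)/Q(1)) = (3/20)·log₂((3/20)/(11/20)) = -0.28117
  P(2)·log₂(P(2)/Q(2)) = (17/20)·log₂((17/20)/(9/20)) = 0.77991

D_KL(P||Q) = -0.28117 + 0.77991 = 0.49874 ≈ 0.4987 bits

D_KL(Q||P) = Σ Q(x) log₂(Q(x)/P(x))

Computing term by term:
  Q(1)·log₂(Q(1)/P(1)) = (11/20)·log₂((11/20)/(3/20)) = 1.03096
  Q(2)·log₂(Q(2)/P(2)) = (9/20)·log₂((9/20)/(17/20)) = -0.41289

D_KL(Q||P) = 1.03096 - 0.41289 = 0.61807 ≈ 0.6181 bits

These are NOT equal (difference: 0.1194 bits). KL divergence is asymmetric: D_KL(P||Q) ≠ D_KL(Q||P) in general.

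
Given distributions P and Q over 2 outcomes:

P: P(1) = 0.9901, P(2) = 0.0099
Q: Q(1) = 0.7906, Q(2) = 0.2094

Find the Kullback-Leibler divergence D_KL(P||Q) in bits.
0.2778 bits

D_KL(P||Q) = Σ P(x) log₂(P(x)/Q(x))

Computing term by term:
  P(1)·log₂(P(1)/Q(1)) = 0.9901·log₂(0.9901/0.7906) = 0.32141
  P(2)·log₂(P(2)/Q(2)) = 0.0099·log₂(0.0099/0.2094) = -0.04359

D_KL(P||Q) = 0.32141 - 0.04359 = 0.27782 ≈ 0.2778 bits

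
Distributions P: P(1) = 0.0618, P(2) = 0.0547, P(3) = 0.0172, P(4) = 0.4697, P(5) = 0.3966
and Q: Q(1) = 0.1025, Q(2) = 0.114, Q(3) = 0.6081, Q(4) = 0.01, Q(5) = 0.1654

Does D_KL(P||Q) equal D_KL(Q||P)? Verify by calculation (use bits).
D_KL(P||Q) = 2.9174 bits, D_KL(Q||P) = 3.0593 bits. No — D_KL(P||Q) ≠ D_KL(Q||P) for this pair.

D_KL(P||Q) = Σ P(x) log₂(P(x)/Q(x))

Computing term by term:
  P(1)·log₂(P(1)/Q(1)) = 0.0618·log₂(0.0618/0.1025) = -0.04511
  P(2)·log₂(P(2)/Q(2)) = 0.0547·log₂(0.0547/0.114) = -0.05795
  P(3)·log₂(P(3)/Q(3)) = 0.0172·log₂(0.0172/0.6081) = -0.08847
  P(4)·log₂(P(4)/Q(4)) = 0.4697·log₂(0.4697/0.01) = 2.60856
  P(5)·log₂(P(5)/Q(5)) = 0.3966·log₂(0.3966/0.1654) = 0.50040

D_KL(P||Q) = -0.04511 - 0.05795 - 0.08847 + 2.60856 + 0.50040 = 2.91743 ≈ 2.9174 bits

D_KL(Q||P) = Σ Q(x) log₂(Q(x)/P(x))

Computing term by term:
  Q(1)·log₂(Q(1)/P(1)) = 0.1025·log₂(0.1025/0.0618) = 0.07482
  Q(2)·log₂(Q(2)/P(2)) = 0.114·log₂(0.114/0.0547) = 0.12077
  Q(3)·log₂(Q(3)/P(3)) = 0.6081·log₂(0.6081/0.0172) = 3.12796
  Q(4)·log₂(Q(4)/P(4)) = 0.01·log₂(0.01/0.4697) = -0.05554
  Q(5)·log₂(Q(5)/P(5)) = 0.1654·log₂(0.1654/0.3966) = -0.20869

D_KL(Q||P) = 0.07482 + 0.12077 + 3.12796 - 0.05554 - 0.20869 = 3.05932 ≈ 3.0593 bits

These are NOT equal (difference: 0.1419 bits). KL divergence is asymmetric: D_KL(P||Q) ≠ D_KL(Q||P) in general.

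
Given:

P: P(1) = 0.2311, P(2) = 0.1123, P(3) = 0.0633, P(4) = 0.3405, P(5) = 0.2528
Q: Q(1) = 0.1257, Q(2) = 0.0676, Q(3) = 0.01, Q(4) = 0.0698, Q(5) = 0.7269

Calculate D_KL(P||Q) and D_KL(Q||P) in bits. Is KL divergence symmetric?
D_KL(P||Q) = 0.8471 bits, D_KL(Q||P) = 0.7615 bits. No, KL divergence is not symmetric.

D_KL(P||Q) = Σ P(x) log₂(P(x)/Q(x))

Computing term by term:
  P(1)·log₂(P(1)/Q(1)) = 0.2311·log₂(0.2311/0.1257) = 0.20303
  P(2)·log₂(P(2)/Q(2)) = 0.1123·log₂(0.1123/0.0676) = 0.08223
  P(3)·log₂(P(3)/Q(3)) = 0.0633·log₂(0.0633/0.01) = 0.16852
  P(4)·log₂(P(4)/Q(4)) = 0.3405·log₂(0.3405/0.0698) = 0.77850
  P(5)·log₂(P(5)/Q(5)) = 0.2528·log₂(0.2528/0.7269) = -0.38521

D_KL(P||Q) = 0.20303 + 0.08223 + 0.16852 + 0.77850 - 0.38521 = 0.84707 ≈ 0.8471 bits

D_KL(Q||P) = Σ Q(x) log₂(Q(x)/P(x))

Computing term by term:
  Q(1)·log₂(Q(1)/P(1)) = 0.1257·log₂(0.1257/0.2311) = -0.11043
  Q(2)·log₂(Q(2)/P(2)) = 0.0676·log₂(0.0676/0.1123) = -0.04950
  Q(3)·log₂(Q(3)/P(3)) = 0.01·log₂(0.01/0.0633) = -0.02662
  Q(4)·log₂(Q(4)/P(4)) = 0.0698·log₂(0.0698/0.3405) = -0.15959
  Q(5)·log₂(Q(5)/P(5)) = 0.7269·log₂(0.7269/0.2528) = 1.10762

D_KL(Q||P) = -0.11043 - 0.04950 - 0.02662 - 0.15959 + 1.10762 = 0.76148 ≈ 0.7615 bits

These are NOT equal (difference: 0.0856 bits). KL divergence is asymmetric: D_KL(P||Q) ≠ D_KL(Q||P) in general.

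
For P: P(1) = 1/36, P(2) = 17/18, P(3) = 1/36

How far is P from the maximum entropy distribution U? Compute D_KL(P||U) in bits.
1.2199 bits

U(i) = 1/3 for all i

D_KL(P||U) = Σ P(x) log₂(P(x) / (1/3))
           = Σ P(x) log₂(P(x)) + log₂(3)
           = log₂(3) - H(P)

H(P) = -Σ P(x) log₂(P(x)):
  -P(1)·log₂(P(1)) = -(1/36)·log₂(1/36) = 0.14361
  -P(2)·log₂(P(2)) = -(17/18)·log₂(17/18) = 0.07788
  -P(3)·log₂(P(3)) = -(1/36)·log₂(1/36) = 0.14361
H(P) = 0.14361 + 0.07788 + 0.14361 = 0.36510 bits

log₂(3) = 1.58496 bits

D_KL(P||U) = 1.58496 - 0.36510 = 1.21986 ≈ 1.2199 bits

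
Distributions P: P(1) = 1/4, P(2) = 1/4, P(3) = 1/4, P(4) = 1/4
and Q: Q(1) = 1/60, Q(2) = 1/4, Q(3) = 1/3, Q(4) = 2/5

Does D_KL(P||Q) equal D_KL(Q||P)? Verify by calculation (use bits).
D_KL(P||Q) = 0.7034 bits, D_KL(Q||P) = 0.3445 bits. No — D_KL(P||Q) ≠ D_KL(Q||P) for this pair.

D_KL(P||Q) = Σ P(x) log₂(P(x)/Q(x))

Computing term by term:
  P(1)·log₂(P(1)/Q(1)) = (1/4)·log₂((1/4)/(1/60)) = 0.97672
  P(2)·log₂(P(2)/Q(2)) = (1/4)·log₂((1/4)/(1/4)) = 0.00000
  P(3)·log₂(P(3)/Q(3)) = (1/4)·log₂((1/4)/(1/3)) = -0.10376
  P(4)·log₂(P(4)/Q(4)) = (1/4)·log₂((1/4)/(2/5)) = -0.16952

D_KL(P||Q) = 0.97672 + 0.00000 - 0.10376 - 0.16952 = 0.70344 ≈ 0.7034 bits

D_KL(Q||P) = Σ Q(x) log₂(Q(x)/P(x))

Computing term by term:
  Q(1)·log₂(Q(1)/P(1)) = (1/60)·log₂((1/60)/(1/4)) = -0.06511
  Q(2)·log₂(Q(2)/P(2)) = (1/4)·log₂((1/4)/(1/4)) = 0.00000
  Q(3)·log₂(Q(3)/P(3)) = (1/3)·log₂((1/3)/(1/4)) = 0.13835
  Q(4)·log₂(Q(4)/P(4)) = (2/5)·log₂((2/5)/(1/4)) = 0.27123

D_KL(Q||P) = -0.06511 + 0.00000 + 0.13835 + 0.27123 = 0.34447 ≈ 0.3445 bits

These are NOT equal (difference: 0.3589 bits). KL divergence is asymmetric: D_KL(P||Q) ≠ D_KL(Q||P) in general.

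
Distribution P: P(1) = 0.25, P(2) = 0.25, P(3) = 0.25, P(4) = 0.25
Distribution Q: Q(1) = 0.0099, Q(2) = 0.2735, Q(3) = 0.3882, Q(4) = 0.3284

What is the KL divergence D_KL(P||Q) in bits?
0.8751 bits

D_KL(P||Q) = Σ P(x) log₂(P(x)/Q(x))

Computing term by term:
  P(1)·log₂(P(1)/Q(1)) = 0.25·log₂(0.25/0.0099) = 1.16459
  P(2)·log₂(P(2)/Q(2)) = 0.25·log₂(0.25/0.2735) = -0.03240
  P(3)·log₂(P(3)/Q(3)) = 0.25·log₂(0.25/0.3882) = -0.15872
  P(4)·log₂(P(4)/Q(4)) = 0.25·log₂(0.25/0.3284) = -0.09838

D_KL(P||Q) = 1.16459 - 0.03240 - 0.15872 - 0.09838 = 0.87509 ≈ 0.8751 bits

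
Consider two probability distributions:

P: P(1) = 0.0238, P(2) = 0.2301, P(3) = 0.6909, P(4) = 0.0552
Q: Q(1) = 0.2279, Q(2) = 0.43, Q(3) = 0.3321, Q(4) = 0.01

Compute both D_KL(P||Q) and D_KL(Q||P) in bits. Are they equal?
D_KL(P||Q) = 0.5811 bits, D_KL(Q||P) = 0.7551 bits. No, they are not equal.

D_KL(P||Q) = Σ P(x) log₂(P(x)/Q(x))

Computing term by term:
  P(1)·log₂(P(1)/Q(1)) = 0.0238·log₂(0.0238/0.2279) = -0.07757
  P(2)·log₂(P(2)/Q(2)) = 0.2301·log₂(0.2301/0.43) = -0.20757
  P(3)·log₂(P(3)/Q(3)) = 0.6909·log₂(0.6909/0.3321) = 0.73018
  P(4)·log₂(P(4)/Q(4)) = 0.0552·log₂(0.0552/0.01) = 0.13605

D_KL(P||Q) = -0.07757 - 0.20757 + 0.73018 + 0.13605 = 0.58109 ≈ 0.5811 bits

D_KL(Q||P) = Σ Q(x) log₂(Q(x)/P(x))

Computing term by term:
  Q(1)·log₂(Q(1)/P(1)) = 0.2279·log₂(0.2279/0.0238) = 0.74281
  Q(2)·log₂(Q(2)/P(2)) = 0.43·log₂(0.43/0.2301) = 0.38789
  Q(3)·log₂(Q(3)/P(3)) = 0.3321·log₂(0.3321/0.6909) = -0.35098
  Q(4)·log₂(Q(4)/P(4)) = 0.01·log₂(0.01/0.0552) = -0.02465

D_KL(Q||P) = 0.74281 + 0.38789 - 0.35098 - 0.02465 = 0.75507 ≈ 0.7551 bits

These are NOT equal (difference: 0.1740 bits). KL divergence is asymmetric: D_KL(P||Q) ≠ D_KL(Q||P) in general.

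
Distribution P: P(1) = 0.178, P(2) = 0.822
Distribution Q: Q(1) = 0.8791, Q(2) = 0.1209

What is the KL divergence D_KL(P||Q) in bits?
1.8630 bits

D_KL(P||Q) = Σ P(x) log₂(P(x)/Q(x))

Computing term by term:
  P(1)·log₂(P(1)/Q(1)) = 0.178·log₂(0.178/0.8791) = -0.41014
  P(2)·log₂(P(2)/Q(2)) = 0.822·log₂(0.822/0.1209) = 2.27310

D_KL(P||Q) = -0.41014 + 2.27310 = 1.86296 ≈ 1.8630 bits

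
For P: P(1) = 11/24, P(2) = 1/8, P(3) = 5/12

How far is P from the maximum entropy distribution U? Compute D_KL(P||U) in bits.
0.1678 bits

U(i) = 1/3 for all i

D_KL(P||U) = Σ P(x) log₂(P(x) / (1/3))
           = Σ P(x) log₂(P(x)) + log₂(3)
           = log₂(3) - H(P)

H(P) = -Σ P(x) log₂(P(x)):
  -P(1)·log₂(P(1)) = -(11/24)·log₂(11/24) = 0.51587
  -P(2)·log₂(P(2)) = -(1/8)·log₂(1/8) = 0.37500
  -P(3)·log₂(P(3)) = -(5/12)·log₂(5/12) = 0.52626
H(P) = 0.51587 + 0.37500 + 0.52626 = 1.41713 bits

log₂(3) = 1.58496 bits

D_KL(P||U) = 1.58496 - 1.41713 = 0.16783 ≈ 0.1678 bits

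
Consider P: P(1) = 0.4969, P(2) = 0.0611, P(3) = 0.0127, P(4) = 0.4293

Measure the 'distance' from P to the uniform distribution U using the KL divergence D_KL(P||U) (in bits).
0.6485 bits

U(i) = 1/4 for all i

D_KL(P||U) = Σ P(x) log₂(P(x) / (1/4))
           = Σ P(x) log₂(P(x)) + log₂(4)
           = log₂(4) - H(P)

H(P) = -Σ P(x) log₂(P(x)):
  -P(1)·log₂(P(1)) = -(0.4969)·log₂(0.4969) = 0.50136
  -P(2)·log₂(P(2)) = -(0.0611)·log₂(0.0611) = 0.24640
  -P(3)·log₂(P(3)) = -(0.0127)·log₂(0.0127) = 0.08000
  -P(4)·log₂(P(4)) = -(0.4293)·log₂(0.4293) = 0.52372
H(P) = 0.50136 + 0.24640 + 0.08000 + 0.52372 = 1.35148 bits

log₂(4) = 2.00000 bits

D_KL(P||U) = 2.00000 - 1.35148 = 0.64852 ≈ 0.6485 bits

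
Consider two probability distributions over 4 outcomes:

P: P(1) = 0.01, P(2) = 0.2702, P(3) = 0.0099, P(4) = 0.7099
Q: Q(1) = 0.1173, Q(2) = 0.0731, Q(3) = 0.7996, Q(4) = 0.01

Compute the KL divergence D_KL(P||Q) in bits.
4.7769 bits

D_KL(P||Q) = Σ P(x) log₂(P(x)/Q(x))

Computing term by term:
  P(1)·log₂(P(1)/Q(1)) = 0.01·log₂(0.01/0.1173) = -0.03552
  P(2)·log₂(P(2)/Q(2)) = 0.2702·log₂(0.2702/0.0731) = 0.50962
  P(3)·log₂(P(3)/Q(3)) = 0.0099·log₂(0.0099/0.7996) = -0.06272
  P(4)·log₂(P(4)/Q(4)) = 0.7099·log₂(0.7099/0.01) = 4.36556

D_KL(P||Q) = -0.03552 + 0.50962 - 0.06272 + 4.36556 = 4.77694 ≈ 4.7769 bits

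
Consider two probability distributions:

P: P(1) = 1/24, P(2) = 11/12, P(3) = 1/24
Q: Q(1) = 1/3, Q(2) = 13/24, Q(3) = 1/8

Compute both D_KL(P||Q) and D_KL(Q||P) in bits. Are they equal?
D_KL(P||Q) = 0.5047 bits, D_KL(Q||P) = 0.7870 bits. No, they are not equal.

D_KL(P||Q) = Σ P(x) log₂(P(x)/Q(x))

Computing term by term:
  P(1)·log₂(P(1)/Q(1)) = (1/24)·log₂((1/24)/(1/3)) = -0.12500
  P(2)·log₂(P(2)/Q(2)) = (11/12)·log₂((11/12)/(13/24)) = 0.69574
  P(3)·log₂(P(3)/Q(3)) = (1/24)·log₂((1/24)/(1/8)) = -0.06604

D_KL(P||Q) = -0.12500 + 0.69574 - 0.06604 = 0.50470 ≈ 0.5047 bits

D_KL(Q||P) = Σ Q(x) log₂(Q(x)/P(x))

Computing term by term:
  Q(1)·log₂(Q(1)/P(1)) = (1/3)·log₂((1/3)/(1/24)) = 1.00000
  Q(2)·log₂(Q(2)/P(2)) = (13/24)·log₂((13/24)/(11/12)) = -0.41112
  Q(3)·log₂(Q(3)/P(3)) = (1/8)·log₂((1/8)/(1/24)) = 0.19812

D_KL(Q||P) = 1.00000 - 0.41112 + 0.19812 = 0.78700 ≈ 0.7870 bits

These are NOT equal (difference: 0.2823 bits). KL divergence is asymmetric: D_KL(P||Q) ≠ D_KL(Q||P) in general.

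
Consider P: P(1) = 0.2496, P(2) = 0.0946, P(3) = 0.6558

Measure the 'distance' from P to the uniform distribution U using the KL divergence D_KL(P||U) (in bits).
0.3642 bits

U(i) = 1/3 for all i

D_KL(P||U) = Σ P(x) log₂(P(x) / (1/3))
           = Σ P(x) log₂(P(x)) + log₂(3)
           = log₂(3) - H(P)

H(P) = -Σ P(x) log₂(P(x)):
  -P(1)·log₂(P(1)) = -(0.2496)·log₂(0.2496) = 0.49978
  -P(2)·log₂(P(2)) = -(0.0946)·log₂(0.0946) = 0.32183
  -P(3)·log₂(P(3)) = -(0.6558)·log₂(0.6558) = 0.39917
H(P) = 0.49978 + 0.32183 + 0.39917 = 1.22078 bits

log₂(3) = 1.58496 bits

D_KL(P||U) = 1.58496 - 1.22078 = 0.36418 ≈ 0.3642 bits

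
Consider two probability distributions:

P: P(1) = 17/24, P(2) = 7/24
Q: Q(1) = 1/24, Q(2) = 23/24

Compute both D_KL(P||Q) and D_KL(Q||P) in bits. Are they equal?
D_KL(P||Q) = 2.3947 bits, D_KL(Q||P) = 1.4744 bits. No, they are not equal.

D_KL(P||Q) = Σ P(x) log₂(P(x)/Q(x))

Computing term by term:
  P(1)·log₂(P(1)/Q(1)) = (17/24)·log₂((17/24)/(1/24)) = 2.89529
  P(2)·log₂(P(2)/Q(2)) = (7/24)·log₂((7/24)/(23/24)) = -0.50056

D_KL(P||Q) = 2.89529 - 0.50056 = 2.39473 ≈ 2.3947 bits

D_KL(Q||P) = Σ Q(x) log₂(Q(x)/P(x))

Computing term by term:
  Q(1)·log₂(Q(1)/P(1)) = (1/24)·log₂((1/24)/(17/24)) = -0.17031
  Q(2)·log₂(Q(2)/P(2)) = (23/24)·log₂((23/24)/(7/24)) = 1.64470

D_KL(Q||P) = -0.17031 + 1.64470 = 1.47439 ≈ 1.4744 bits

These are NOT equal (difference: 0.9203 bits). KL divergence is asymmetric: D_KL(P||Q) ≠ D_KL(Q||P) in general.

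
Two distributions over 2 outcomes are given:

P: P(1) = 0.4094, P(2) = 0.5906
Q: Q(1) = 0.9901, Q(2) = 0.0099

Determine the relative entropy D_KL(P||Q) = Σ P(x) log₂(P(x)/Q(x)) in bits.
2.9621 bits

D_KL(P||Q) = Σ P(x) log₂(P(x)/Q(x))

Computing term by term:
  P(1)·log₂(P(1)/Q(1)) = 0.4094·log₂(0.4094/0.9901) = -0.52160
  P(2)·log₂(P(2)/Q(2)) = 0.5906·log₂(0.5906/0.0099) = 3.48372

D_KL(P||Q) = -0.52160 + 3.48372 = 2.96212 ≈ 2.9621 bits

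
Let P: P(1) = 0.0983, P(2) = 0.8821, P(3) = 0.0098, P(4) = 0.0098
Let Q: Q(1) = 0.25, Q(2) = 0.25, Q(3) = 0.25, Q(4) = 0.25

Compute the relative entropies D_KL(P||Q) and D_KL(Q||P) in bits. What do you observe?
D_KL(P||Q) = 1.3806 bits, D_KL(Q||P) = 2.2184 bits. The two directions give different values (D_KL(Q||P) exceeds D_KL(P||Q) by 0.8378 bits): KL divergence is asymmetric.

D_KL(P||Q) = Σ P(x) log₂(P(x)/Q(x))

Computing term by term:
  P(1)·log₂(P(1)/Q(1)) = 0.0983·log₂(0.0983/0.25) = -0.13238
  P(2)·log₂(P(2)/Q(2)) = 0.8821·log₂(0.8821/0.25) = 1.60455
  P(3)·log₂(P(3)/Q(3)) = 0.0098·log₂(0.0098/0.25) = -0.04580
  P(4)·log₂(P(4)/Q(4)) = 0.0098·log₂(0.0098/0.25) = -0.04580

D_KL(P||Q) = -0.13238 + 1.60455 - 0.04580 - 0.04580 = 1.38057 ≈ 1.3806 bits

D_KL(Q||P) = Σ Q(x) log₂(Q(x)/P(x))

Computing term by term:
  Q(1)·log₂(Q(1)/P(1)) = 0.25·log₂(0.25/0.0983) = 0.33667
  Q(2)·log₂(Q(2)/P(2)) = 0.25·log₂(0.25/0.8821) = -0.45475
  Q(3)·log₂(Q(3)/P(3)) = 0.25·log₂(0.25/0.0098) = 1.16825
  Q(4)·log₂(Q(4)/P(4)) = 0.25·log₂(0.25/0.0098) = 1.16825

D_KL(Q||P) = 0.33667 - 0.45475 + 1.16825 + 1.16825 = 2.21842 ≈ 2.2184 bits

These are NOT equal (difference: 0.8378 bits). KL divergence is asymmetric: D_KL(P||Q) ≠ D_KL(Q||P) in general.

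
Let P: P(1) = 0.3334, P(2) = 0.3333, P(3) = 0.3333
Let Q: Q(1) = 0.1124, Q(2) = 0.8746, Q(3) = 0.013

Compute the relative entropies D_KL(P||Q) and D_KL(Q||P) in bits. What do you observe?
D_KL(P||Q) = 1.6190 bits, D_KL(Q||P) = 0.9801 bits. The two directions give different values (D_KL(P||Q) exceeds D_KL(Q||P) by 0.6389 bits): KL divergence is asymmetric.

D_KL(P||Q) = Σ P(x) log₂(P(x)/Q(x))

Computing term by term:
  P(1)·log₂(P(1)/Q(1)) = 0.3334·log₂(0.3334/0.1124) = 0.52298
  P(2)·log₂(P(2)/Q(2)) = 0.3333·log₂(0.3333/0.8746) = -0.46389
  P(3)·log₂(P(3)/Q(3)) = 0.3333·log₂(0.3333/0.013) = 1.55992

D_KL(P||Q) = 0.52298 - 0.46389 + 1.55992 = 1.61901 ≈ 1.6190 bits

D_KL(Q||P) = Σ Q(x) log₂(Q(x)/P(x))

Computing term by term:
  Q(1)·log₂(Q(1)/P(1)) = 0.1124·log₂(0.1124/0.3334) = -0.17631
  Q(2)·log₂(Q(2)/P(2)) = 0.8746·log₂(0.8746/0.3333) = 1.21727
  Q(3)·log₂(Q(3)/P(3)) = 0.013·log₂(0.013/0.3333) = -0.06084

D_KL(Q||P) = -0.17631 + 1.21727 - 0.06084 = 0.98012 ≈ 0.9801 bits

These are NOT equal (difference: 0.6389 bits). KL divergence is asymmetric: D_KL(P||Q) ≠ D_KL(Q||P) in general.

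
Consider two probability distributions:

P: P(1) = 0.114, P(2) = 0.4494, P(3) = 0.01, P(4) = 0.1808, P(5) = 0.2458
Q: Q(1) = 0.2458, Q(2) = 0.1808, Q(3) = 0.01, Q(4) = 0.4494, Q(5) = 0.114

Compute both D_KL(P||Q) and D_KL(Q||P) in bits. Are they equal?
D_KL(P||Q) = 0.4989 bits, D_KL(Q||P) = 0.4989 bits. Yes, in this case they are equal (although KL divergence is not symmetric in general).

D_KL(P||Q) = Σ P(x) log₂(P(x)/Q(x))

Computing term by term:
  P(1)·log₂(P(1)/Q(1)) = 0.114·log₂(0.114/0.2458) = -0.12636
  P(2)·log₂(P(2)/Q(2)) = 0.4494·log₂(0.4494/0.1808) = 0.59033
  P(3)·log₂(P(3)/Q(3)) = 0.01·log₂(0.01/0.01) = 0.00000
  P(4)·log₂(P(4)/Q(4)) = 0.1808·log₂(0.1808/0.4494) = -0.23750
  P(5)·log₂(P(5)/Q(5)) = 0.2458·log₂(0.2458/0.114) = 0.27246

D_KL(P||Q) = -0.12636 + 0.59033 + 0.00000 - 0.23750 + 0.27246 = 0.49893 ≈ 0.4989 bits

D_KL(Q||P) = Σ Q(x) log₂(Q(x)/P(x))

Computing term by term:
  Q(1)·log₂(Q(1)/P(1)) = 0.2458·log₂(0.2458/0.114) = 0.27246
  Q(2)·log₂(Q(2)/P(2)) = 0.1808·log₂(0.1808/0.4494) = -0.23750
  Q(3)·log₂(Q(3)/P(3)) = 0.01·log₂(0.01/0.01) = 0.00000
  Q(4)·log₂(Q(4)/P(4)) = 0.4494·log₂(0.4494/0.1808) = 0.59033
  Q(5)·log₂(Q(5)/P(5)) = 0.114·log₂(0.114/0.2458) = -0.12636

D_KL(Q||P) = 0.27246 - 0.23750 + 0.00000 + 0.59033 - 0.12636 = 0.49893 ≈ 0.4989 bits

These ARE equal here. Q is P with outcomes relabeled (Q(1) = P(5), Q(2) = P(4), Q(4) = P(2), Q(5) = P(1)) by a relabeling that is its own inverse, so the two sums contain exactly the same terms in a different order. This is a special case — KL divergence is not symmetric in general: D_KL(P||Q) ≠ D_KL(Q||P) for most P, Q.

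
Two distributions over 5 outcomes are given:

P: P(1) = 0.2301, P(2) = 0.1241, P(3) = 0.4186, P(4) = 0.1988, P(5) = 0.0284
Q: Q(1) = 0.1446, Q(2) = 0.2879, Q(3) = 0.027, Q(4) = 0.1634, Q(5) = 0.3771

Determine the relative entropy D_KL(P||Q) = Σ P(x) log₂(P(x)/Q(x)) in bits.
1.6092 bits

D_KL(P||Q) = Σ P(x) log₂(P(x)/Q(x))

Computing term by term:
  P(1)·log₂(P(1)/Q(1)) = 0.2301·log₂(0.2301/0.1446) = 0.15421
  P(2)·log₂(P(2)/Q(2)) = 0.1241·log₂(0.1241/0.2879) = -0.15067
  P(3)·log₂(P(3)/Q(3)) = 0.4186·log₂(0.4186/0.027) = 1.65537
  P(4)·log₂(P(4)/Q(4)) = 0.1988·log₂(0.1988/0.1634) = 0.05624
  P(5)·log₂(P(5)/Q(5)) = 0.0284·log₂(0.0284/0.3771) = -0.10596

D_KL(P||Q) = 0.15421 - 0.15067 + 1.65537 + 0.05624 - 0.10596 = 1.60919 ≈ 1.6092 bits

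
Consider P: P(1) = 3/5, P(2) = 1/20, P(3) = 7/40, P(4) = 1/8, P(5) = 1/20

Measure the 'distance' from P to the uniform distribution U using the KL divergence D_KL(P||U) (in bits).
0.6325 bits

U(i) = 1/5 for all i

D_KL(P||U) = Σ P(x) log₂(P(x) / (1/5))
           = Σ P(x) log₂(P(x)) + log₂(5)
           = log₂(5) - H(P)

H(P) = -Σ P(x) log₂(P(x)):
  -P(1)·log₂(P(1)) = -(3/5)·log₂(3/5) = 0.44218
  -P(2)·log₂(P(2)) = -(1/20)·log₂(1/20) = 0.21610
  -P(3)·log₂(P(3)) = -(7/40)·log₂(7/40) = 0.44005
  -P(4)·log₂(P(4)) = -(1/8)·log₂(1/8) = 0.37500
  -P(5)·log₂(P(5)) = -(1/20)·log₂(1/20) = 0.21610
H(P) = 0.44218 + 0.21610 + 0.44005 + 0.37500 + 0.21610 = 1.68943 bits

log₂(5) = 2.32193 bits

D_KL(P||U) = 2.32193 - 1.68943 = 0.63250 ≈ 0.6325 bits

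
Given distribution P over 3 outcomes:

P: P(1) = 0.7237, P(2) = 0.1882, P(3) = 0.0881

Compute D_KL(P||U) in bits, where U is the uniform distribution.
0.4851 bits

U(i) = 1/3 for all i

D_KL(P||U) = Σ P(x) log₂(P(x) / (1/3))
           = Σ P(x) log₂(P(x)) + log₂(3)
           = log₂(3) - H(P)

H(P) = -Σ P(x) log₂(P(x)):
  -P(1)·log₂(P(1)) = -(0.7237)·log₂(0.7237) = 0.33763
  -P(2)·log₂(P(2)) = -(0.1882)·log₂(0.1882) = 0.45350
  -P(3)·log₂(P(3)) = -(0.0881)·log₂(0.0881) = 0.30877
H(P) = 0.33763 + 0.45350 + 0.30877 = 1.09990 bits

log₂(3) = 1.58496 bits

D_KL(P||U) = 1.58496 - 1.09990 = 0.48506 ≈ 0.4851 bits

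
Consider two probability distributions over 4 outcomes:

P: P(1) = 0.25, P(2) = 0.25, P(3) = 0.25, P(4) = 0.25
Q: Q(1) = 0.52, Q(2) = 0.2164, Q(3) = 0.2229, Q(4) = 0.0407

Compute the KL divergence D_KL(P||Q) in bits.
0.4840 bits

D_KL(P||Q) = Σ P(x) log₂(P(x)/Q(x))

Computing term by term:
  P(1)·log₂(P(1)/Q(1)) = 0.25·log₂(0.25/0.52) = -0.26415
  P(2)·log₂(P(2)/Q(2)) = 0.25·log₂(0.25/0.2164) = 0.05206
  P(3)·log₂(P(3)/Q(3)) = 0.25·log₂(0.25/0.2229) = 0.04138
  P(4)·log₂(P(4)/Q(4)) = 0.25·log₂(0.25/0.0407) = 0.65471

D_KL(P||Q) = -0.26415 + 0.05206 + 0.04138 + 0.65471 = 0.48400 ≈ 0.4840 bits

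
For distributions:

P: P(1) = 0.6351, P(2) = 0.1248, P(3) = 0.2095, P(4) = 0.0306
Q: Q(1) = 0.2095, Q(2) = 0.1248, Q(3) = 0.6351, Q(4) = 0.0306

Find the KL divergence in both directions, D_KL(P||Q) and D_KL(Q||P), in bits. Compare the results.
D_KL(P||Q) = 0.6810 bits, D_KL(Q||P) = 0.6810 bits. The two directions give exactly the same value for this pair.

D_KL(P||Q) = Σ P(x) log₂(P(x)/Q(x))

Computing term by term:
  P(1)·log₂(P(1)/Q(1)) = 0.6351·log₂(0.6351/0.2095) = 1.01618
  P(2)·log₂(P(2)/Q(2)) = 0.1248·log₂(0.1248/0.1248) = 0.00000
  P(3)·log₂(P(3)/Q(3)) = 0.2095·log₂(0.2095/0.6351) = -0.33521
  P(4)·log₂(P(4)/Q(4)) = 0.0306·log₂(0.0306/0.0306) = 0.00000

D_KL(P||Q) = 1.01618 + 0.00000 - 0.33521 + 0.00000 = 0.68097 ≈ 0.6810 bits

D_KL(Q||P) = Σ Q(x) log₂(Q(x)/P(x))

Computing term by term:
  Q(1)·log₂(Q(1)/P(1)) = 0.2095·log₂(0.2095/0.6351) = -0.33521
  Q(2)·log₂(Q(2)/P(2)) = 0.1248·log₂(0.1248/0.1248) = 0.00000
  Q(3)·log₂(Q(3)/P(3)) = 0.6351·log₂(0.6351/0.2095) = 1.01618
  Q(4)·log₂(Q(4)/P(4)) = 0.0306·log₂(0.0306/0.0306) = 0.00000

D_KL(Q||P) = -0.33521 + 0.00000 + 1.01618 + 0.00000 = 0.68097 ≈ 0.6810 bits

These ARE equal here. Q is P with outcomes relabeled (Q(1) = P(3), Q(3) = P(1)) by a relabeling that is its own inverse, so the two sums contain exactly the same terms in a different order. This is a special case — KL divergence is not symmetric in general: D_KL(P||Q) ≠ D_KL(Q||P) for most P, Q.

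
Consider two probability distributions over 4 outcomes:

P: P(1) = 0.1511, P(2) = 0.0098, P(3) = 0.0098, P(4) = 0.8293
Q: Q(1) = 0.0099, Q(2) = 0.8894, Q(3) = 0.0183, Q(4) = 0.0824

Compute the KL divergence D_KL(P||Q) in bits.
3.2841 bits

D_KL(P||Q) = Σ P(x) log₂(P(x)/Q(x))

Computing term by term:
  P(1)·log₂(P(1)/Q(1)) = 0.1511·log₂(0.1511/0.0099) = 0.59411
  P(2)·log₂(P(2)/Q(2)) = 0.0098·log₂(0.0098/0.8894) = -0.06374
  P(3)·log₂(P(3)/Q(3)) = 0.0098·log₂(0.0098/0.0183) = -0.00883
  P(4)·log₂(P(4)/Q(4)) = 0.8293·log₂(0.8293/0.0824) = 2.76255

D_KL(P||Q) = 0.59411 - 0.06374 - 0.00883 + 2.76255 = 3.28409 ≈ 3.2841 bits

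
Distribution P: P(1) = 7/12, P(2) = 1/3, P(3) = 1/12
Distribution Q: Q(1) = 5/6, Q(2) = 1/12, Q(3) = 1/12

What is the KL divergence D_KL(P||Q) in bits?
0.3665 bits

D_KL(P||Q) = Σ P(x) log₂(P(x)/Q(x))

Computing term by term:
  P(1)·log₂(P(1)/Q(1)) = (7/12)·log₂((7/12)/(5/6)) = -0.30017
  P(2)·log₂(P(2)/Q(2)) = (1/3)·log₂((1/3)/(1/12)) = 0.66667
  P(3)·log₂(P(3)/Q(3)) = (1/12)·log₂((1/12)/(1/12)) = 0.00000

D_KL(P||Q) = -0.30017 + 0.66667 + 0.00000 = 0.36650 ≈ 0.3665 bits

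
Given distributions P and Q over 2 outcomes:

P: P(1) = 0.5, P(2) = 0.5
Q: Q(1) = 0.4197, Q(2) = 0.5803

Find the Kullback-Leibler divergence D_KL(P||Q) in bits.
0.0188 bits

D_KL(P||Q) = Σ P(x) log₂(P(x)/Q(x))

Computing term by term:
  P(1)·log₂(P(1)/Q(1)) = 0.5·log₂(0.5/0.4197) = 0.12628
  P(2)·log₂(P(2)/Q(2)) = 0.5·log₂(0.5/0.5803) = -0.10744

D_KL(P||Q) = 0.12628 - 0.10744 = 0.01884 ≈ 0.0188 bits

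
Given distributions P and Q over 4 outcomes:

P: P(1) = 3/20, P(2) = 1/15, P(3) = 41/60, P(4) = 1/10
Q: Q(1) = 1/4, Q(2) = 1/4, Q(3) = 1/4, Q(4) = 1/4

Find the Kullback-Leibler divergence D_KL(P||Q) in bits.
0.6214 bits

D_KL(P||Q) = Σ P(x) log₂(P(x)/Q(x))

Computing term by term:
  P(1)·log₂(P(1)/Q(1)) = (3/20)·log₂((3/20)/(1/4)) = -0.11054
  P(2)·log₂(P(2)/Q(2)) = (1/15)·log₂((1/15)/(1/4)) = -0.12713
  P(3)·log₂(P(3)/Q(3)) = (41/60)·log₂((41/60)/(1/4)) = 0.99129
  P(4)·log₂(P(4)/Q(4)) = (1/10)·log₂((1/10)/(1/4)) = -0.13219

D_KL(P||Q) = -0.11054 - 0.12713 + 0.99129 - 0.13219 = 0.62143 ≈ 0.6214 bits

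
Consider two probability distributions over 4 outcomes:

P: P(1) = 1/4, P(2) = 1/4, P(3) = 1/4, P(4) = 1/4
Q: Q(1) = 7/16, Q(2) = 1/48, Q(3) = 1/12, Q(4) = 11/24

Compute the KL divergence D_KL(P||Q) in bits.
0.8720 bits

D_KL(P||Q) = Σ P(x) log₂(P(x)/Q(x))

Computing term by term:
  P(1)·log₂(P(1)/Q(1)) = (1/4)·log₂((1/4)/(7/16)) = -0.20184
  P(2)·log₂(P(2)/Q(2)) = (1/4)·log₂((1/4)/(1/48)) = 0.89624
  P(3)·log₂(P(3)/Q(3)) = (1/4)·log₂((1/4)/(1/12)) = 0.39624
  P(4)·log₂(P(4)/Q(4)) = (1/4)·log₂((1/4)/(11/24)) = -0.21862

D_KL(P||Q) = -0.20184 + 0.89624 + 0.39624 - 0.21862 = 0.87202 ≈ 0.8720 bits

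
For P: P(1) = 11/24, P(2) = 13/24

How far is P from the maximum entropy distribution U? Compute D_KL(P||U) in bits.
0.0050 bits

U(i) = 1/2 for all i

D_KL(P||U) = Σ P(x) log₂(P(x) / (1/2))
           = Σ P(x) log₂(P(x)) + log₂(2)
           = log₂(2) - H(P)

H(P) = -Σ P(x) log₂(P(x)):
  -P(1)·log₂(P(1)) = -(11/24)·log₂(11/24) = 0.51587
  -P(2)·log₂(P(2)) = -(13/24)·log₂(13/24) = 0.47912
H(P) = 0.51587 + 0.47912 = 0.99499 bits

log₂(2) = 1.00000 bits

D_KL(P||U) = 1.00000 - 0.99499 = 0.00501 ≈ 0.0050 bits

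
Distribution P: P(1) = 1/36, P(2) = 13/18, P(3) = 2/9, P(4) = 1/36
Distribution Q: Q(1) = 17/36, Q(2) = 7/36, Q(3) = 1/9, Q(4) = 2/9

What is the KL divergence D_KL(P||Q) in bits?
1.3926 bits

D_KL(P||Q) = Σ P(x) log₂(P(x)/Q(x))

Computing term by term:
  P(1)·log₂(P(1)/Q(1)) = (1/36)·log₂((1/36)/(17/36)) = -0.11354
  P(2)·log₂(P(2)/Q(2)) = (13/18)·log₂((13/18)/(7/36)) = 1.36723
  P(3)·log₂(P(3)/Q(3)) = (2/9)·log₂((2/9)/(1/9)) = 0.22222
  P(4)·log₂(P(4)/Q(4)) = (1/36)·log₂((1/36)/(2/9)) = -0.08333

D_KL(P||Q) = -0.11354 + 1.36723 + 0.22222 - 0.08333 = 1.39258 ≈ 1.3926 bits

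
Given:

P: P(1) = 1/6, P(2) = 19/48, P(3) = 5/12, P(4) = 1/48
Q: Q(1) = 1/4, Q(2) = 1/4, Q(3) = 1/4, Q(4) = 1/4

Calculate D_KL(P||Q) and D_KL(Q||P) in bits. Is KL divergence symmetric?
D_KL(P||Q) = 0.3973 bits, D_KL(Q||P) = 0.6925 bits. No, KL divergence is not symmetric.

D_KL(P||Q) = Σ P(x) log₂(P(x)/Q(x))

Computing term by term:
  P(1)·log₂(P(1)/Q(1)) = (1/6)·log₂((1/6)/(1/4)) = -0.09749
  P(2)·log₂(P(2)/Q(2)) = (19/48)·log₂((19/48)/(1/4)) = 0.26242
  P(3)·log₂(P(3)/Q(3)) = (5/12)·log₂((5/12)/(1/4)) = 0.30707
  P(4)·log₂(P(4)/Q(4)) = (1/48)·log₂((1/48)/(1/4)) = -0.07469

D_KL(P||Q) = -0.09749 + 0.26242 + 0.30707 - 0.07469 = 0.39731 ≈ 0.3973 bits

D_KL(Q||P) = Σ Q(x) log₂(Q(x)/P(x))

Computing term by term:
  Q(1)·log₂(Q(1)/P(1)) = (1/4)·log₂((1/4)/(1/6)) = 0.14624
  Q(2)·log₂(Q(2)/P(2)) = (1/4)·log₂((1/4)/(19/48)) = -0.16574
  Q(3)·log₂(Q(3)/P(3)) = (1/4)·log₂((1/4)/(5/12)) = -0.18424
  Q(4)·log₂(Q(4)/P(4)) = (1/4)·log₂((1/4)/(1/48)) = 0.89624

D_KL(Q||P) = 0.14624 - 0.16574 - 0.18424 + 0.89624 = 0.69250 ≈ 0.6925 bits

These are NOT equal (difference: 0.2952 bits). KL divergence is asymmetric: D_KL(P||Q) ≠ D_KL(Q||P) in general.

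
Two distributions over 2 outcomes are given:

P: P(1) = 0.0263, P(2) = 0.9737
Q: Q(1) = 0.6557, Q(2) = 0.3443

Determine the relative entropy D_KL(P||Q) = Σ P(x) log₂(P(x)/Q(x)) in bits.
1.3383 bits

D_KL(P||Q) = Σ P(x) log₂(P(x)/Q(x))

Computing term by term:
  P(1)·log₂(P(1)/Q(1)) = 0.0263·log₂(0.0263/0.6557) = -0.12203
  P(2)·log₂(P(2)/Q(2)) = 0.9737·log₂(0.9737/0.3443) = 1.46037

D_KL(P||Q) = -0.12203 + 1.46037 = 1.33834 ≈ 1.3383 bits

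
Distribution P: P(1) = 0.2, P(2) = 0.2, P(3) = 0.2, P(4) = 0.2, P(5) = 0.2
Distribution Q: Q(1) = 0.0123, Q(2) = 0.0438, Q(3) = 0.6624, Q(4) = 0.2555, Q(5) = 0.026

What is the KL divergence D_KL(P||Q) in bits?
1.4153 bits

D_KL(P||Q) = Σ P(x) log₂(P(x)/Q(x))

Computing term by term:
  P(1)·log₂(P(1)/Q(1)) = 0.2·log₂(0.2/0.0123) = 0.80465
  P(2)·log₂(P(2)/Q(2)) = 0.2·log₂(0.2/0.0438) = 0.43820
  P(3)·log₂(P(3)/Q(3)) = 0.2·log₂(0.2/0.6624) = -0.34554
  P(4)·log₂(P(4)/Q(4)) = 0.2·log₂(0.2/0.2555) = -0.07066
  P(5)·log₂(P(5)/Q(5)) = 0.2·log₂(0.2/0.026) = 0.58868

D_KL(P||Q) = 0.80465 + 0.43820 - 0.34554 - 0.07066 + 0.58868 = 1.41533 ≈ 1.4153 bits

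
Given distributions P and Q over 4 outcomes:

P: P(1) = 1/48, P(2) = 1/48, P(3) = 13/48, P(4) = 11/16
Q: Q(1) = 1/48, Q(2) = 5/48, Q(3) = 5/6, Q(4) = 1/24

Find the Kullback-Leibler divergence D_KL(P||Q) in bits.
2.2930 bits

D_KL(P||Q) = Σ P(x) log₂(P(x)/Q(x))

Computing term by term:
  P(1)·log₂(P(1)/Q(1)) = (1/48)·log₂((1/48)/(1/48)) = 0.00000
  P(2)·log₂(P(2)/Q(2)) = (1/48)·log₂((1/48)/(5/48)) = -0.04837
  P(3)·log₂(P(3)/Q(3)) = (13/48)·log₂((13/48)/(5/6)) = -0.43915
  P(4)·log₂(P(4)/Q(4)) = (11/16)·log₂((11/16)/(1/24)) = 2.78052

D_KL(P||Q) = 0.00000 - 0.04837 - 0.43915 + 2.78052 = 2.29300 ≈ 2.2930 bits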